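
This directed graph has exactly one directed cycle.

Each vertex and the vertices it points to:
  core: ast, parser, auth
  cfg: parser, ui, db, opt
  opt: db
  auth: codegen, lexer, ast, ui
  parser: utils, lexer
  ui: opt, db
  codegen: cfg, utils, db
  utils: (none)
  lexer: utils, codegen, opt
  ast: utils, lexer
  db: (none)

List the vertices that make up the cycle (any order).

cfg, lexer, parser, codegen

DFS with gray/black marking from codegen:
codegen gray
  cfg gray
    parser gray
      utils gray
      utils black
      lexer gray
        lexer→utils: utils black — skip
        lexer→codegen: codegen is gray → back edge
Back edge closes the cycle codegen → cfg → parser → lexer → codegen; its vertices are {cfg, lexer, parser, codegen}.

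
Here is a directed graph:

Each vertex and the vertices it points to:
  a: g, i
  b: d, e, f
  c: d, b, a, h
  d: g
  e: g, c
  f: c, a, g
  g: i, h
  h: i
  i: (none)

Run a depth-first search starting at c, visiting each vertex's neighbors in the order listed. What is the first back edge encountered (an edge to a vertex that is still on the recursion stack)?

e→c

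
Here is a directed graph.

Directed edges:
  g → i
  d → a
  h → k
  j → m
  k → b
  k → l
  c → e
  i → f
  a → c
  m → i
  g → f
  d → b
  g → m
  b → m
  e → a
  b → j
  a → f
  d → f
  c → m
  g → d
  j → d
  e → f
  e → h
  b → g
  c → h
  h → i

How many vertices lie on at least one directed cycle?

9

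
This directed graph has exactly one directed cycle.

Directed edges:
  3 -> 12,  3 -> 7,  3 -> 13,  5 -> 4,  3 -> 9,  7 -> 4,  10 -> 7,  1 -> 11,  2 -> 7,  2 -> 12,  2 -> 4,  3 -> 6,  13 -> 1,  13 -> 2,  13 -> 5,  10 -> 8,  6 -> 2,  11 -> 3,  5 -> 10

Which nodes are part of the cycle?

DFS with gray/black marking from 3:
3 gray
  7 gray
    4 gray
    4 black
  7 black
  6 gray
    2 gray
      2→4: 4 black — skip
      12 gray
      12 black
      2→7: 7 black — skip
    2 black
  6 black
  13 gray
    13→2: 2 black — skip
    5 gray
      5→4: 4 black — skip
      10 gray
        8 gray
        8 black
        10→7: 7 black — skip
      10 black
    5 black
    1 gray
      11 gray
        11→3: 3 is gray → back edge
Back edge closes the cycle 3 → 13 → 1 → 11 → 3; its vertices are {1, 3, 11, 13}.

1, 3, 11, 13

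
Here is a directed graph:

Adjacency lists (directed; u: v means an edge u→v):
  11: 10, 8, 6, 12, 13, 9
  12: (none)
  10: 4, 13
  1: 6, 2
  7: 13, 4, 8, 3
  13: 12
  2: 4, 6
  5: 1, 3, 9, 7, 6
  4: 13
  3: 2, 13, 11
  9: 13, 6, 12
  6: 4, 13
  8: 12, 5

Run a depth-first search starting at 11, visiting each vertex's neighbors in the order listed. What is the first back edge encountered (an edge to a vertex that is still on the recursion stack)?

3->11

DFS from 11 (visiting each vertex's neighbors in the order listed); mark gray on enter, black on exit:
11 gray
  10 gray
    4 gray
      13 gray
        12 gray
        12 black
      13 black
    4 black
    10→13: 13 black — skip
  10 black
  8 gray
    8→12: 12 black — skip
    5 gray
      1 gray
        6 gray
          6→4: 4 black — skip
          6→13: 13 black — skip
        6 black
        2 gray
          2→4: 4 black — skip
          2→6: 6 black — skip
        2 black
      1 black
      3 gray
        3→2: 2 black — skip
        3→13: 13 black — skip
        3→11: 11 is gray → back edge
First back edge: 3 → 11.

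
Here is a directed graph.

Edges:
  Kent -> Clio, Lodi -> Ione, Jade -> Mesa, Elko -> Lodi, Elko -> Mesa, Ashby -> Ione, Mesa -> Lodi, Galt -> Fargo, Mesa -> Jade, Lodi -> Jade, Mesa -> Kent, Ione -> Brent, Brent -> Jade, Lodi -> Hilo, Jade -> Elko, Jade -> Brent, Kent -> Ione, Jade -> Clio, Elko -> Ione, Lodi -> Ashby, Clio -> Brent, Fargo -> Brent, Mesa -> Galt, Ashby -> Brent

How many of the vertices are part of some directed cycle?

A vertex is on a directed cycle iff it belongs to a strongly connected component of size ≥ 2 (or has a self-loop).
The vertices on cycles are {Clio, Elko, Galt, Ione, Jade, Kent, Lodi, Mesa, Ashby, Brent, Fargo} — 11 in total.

11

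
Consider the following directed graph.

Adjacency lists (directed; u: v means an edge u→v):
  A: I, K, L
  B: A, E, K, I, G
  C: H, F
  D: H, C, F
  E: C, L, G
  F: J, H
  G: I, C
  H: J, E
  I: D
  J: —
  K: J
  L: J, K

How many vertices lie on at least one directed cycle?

A vertex is on a directed cycle iff it belongs to a strongly connected component of size ≥ 2 (or has a self-loop).
The vertices on cycles are {C, D, E, F, G, H, I} — 7 in total.

7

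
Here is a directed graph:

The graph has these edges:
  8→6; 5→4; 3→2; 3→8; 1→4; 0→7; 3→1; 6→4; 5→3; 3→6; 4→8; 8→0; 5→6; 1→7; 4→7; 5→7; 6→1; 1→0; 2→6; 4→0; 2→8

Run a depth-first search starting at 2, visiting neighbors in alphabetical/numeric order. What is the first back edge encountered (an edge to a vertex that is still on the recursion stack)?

8->6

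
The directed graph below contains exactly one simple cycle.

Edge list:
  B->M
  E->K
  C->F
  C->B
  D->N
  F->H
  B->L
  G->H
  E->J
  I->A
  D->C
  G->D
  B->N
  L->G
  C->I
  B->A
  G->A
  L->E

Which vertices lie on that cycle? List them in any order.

B, C, D, G, L

DFS with gray/black marking from C:
C gray
  F gray
    H gray
    H black
  F black
  B gray
    N gray
    N black
    L gray
      E gray
        K gray
        K black
        J gray
        J black
      E black
      G gray
        D gray
          D→C: C is gray → back edge
Back edge closes the cycle C → B → L → G → D → C; its vertices are {B, C, D, G, L}.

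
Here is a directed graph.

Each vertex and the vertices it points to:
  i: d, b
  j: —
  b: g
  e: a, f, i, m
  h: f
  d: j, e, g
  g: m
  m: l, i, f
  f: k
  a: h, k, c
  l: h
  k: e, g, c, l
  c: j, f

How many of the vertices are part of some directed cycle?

12

A vertex is on a directed cycle iff it belongs to a strongly connected component of size ≥ 2 (or has a self-loop).
The vertices on cycles are {a, b, c, d, e, f, g, h, i, k, l, m} — 12 in total.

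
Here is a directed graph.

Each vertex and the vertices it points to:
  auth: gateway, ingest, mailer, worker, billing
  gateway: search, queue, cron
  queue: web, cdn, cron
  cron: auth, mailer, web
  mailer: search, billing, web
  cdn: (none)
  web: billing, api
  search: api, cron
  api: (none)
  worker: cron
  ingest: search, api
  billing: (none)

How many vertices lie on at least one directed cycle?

8

A vertex is on a directed cycle iff it belongs to a strongly connected component of size ≥ 2 (or has a self-loop).
The vertices on cycles are {auth, cron, queue, ingest, mailer, search, worker, gateway} — 8 in total.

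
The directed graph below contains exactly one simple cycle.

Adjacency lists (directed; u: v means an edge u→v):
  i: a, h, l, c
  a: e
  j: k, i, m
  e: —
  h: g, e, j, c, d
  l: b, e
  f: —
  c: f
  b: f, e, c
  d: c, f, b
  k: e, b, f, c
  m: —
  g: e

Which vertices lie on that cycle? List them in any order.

h, i, j

DFS with gray/black marking from j:
j gray
  k gray
    e gray
    e black
    b gray
      f gray
      f black
      b→e: e black — skip
      c gray
        c→f: f black — skip
      c black
    b black
    k→f: f black — skip
    k→c: c black — skip
  k black
  i gray
    a gray
      a→e: e black — skip
    a black
    h gray
      g gray
        g→e: e black — skip
      g black
      h→e: e black — skip
      h→j: j is gray → back edge
Back edge closes the cycle j → i → h → j; its vertices are {h, i, j}.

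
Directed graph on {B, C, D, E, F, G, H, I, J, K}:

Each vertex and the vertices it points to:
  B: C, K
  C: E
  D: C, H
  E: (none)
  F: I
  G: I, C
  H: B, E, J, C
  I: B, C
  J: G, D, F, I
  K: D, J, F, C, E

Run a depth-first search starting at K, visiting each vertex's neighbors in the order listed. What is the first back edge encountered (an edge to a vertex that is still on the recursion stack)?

B->K

DFS from K (visiting each vertex's neighbors in the order listed); mark gray on enter, black on exit:
K gray
  D gray
    C gray
      E gray
      E black
    C black
    H gray
      B gray
        B→C: C black — skip
        B→K: K is gray → back edge
First back edge: B → K.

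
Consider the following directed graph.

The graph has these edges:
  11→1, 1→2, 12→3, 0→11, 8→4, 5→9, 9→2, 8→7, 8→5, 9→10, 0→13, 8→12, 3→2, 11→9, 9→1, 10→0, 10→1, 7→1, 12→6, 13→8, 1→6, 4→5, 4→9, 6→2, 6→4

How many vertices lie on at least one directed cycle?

A vertex is on a directed cycle iff it belongs to a strongly connected component of size ≥ 2 (or has a self-loop).
The vertices on cycles are {0, 1, 4, 5, 6, 7, 8, 9, 10, 11, 12, 13} — 12 in total.

12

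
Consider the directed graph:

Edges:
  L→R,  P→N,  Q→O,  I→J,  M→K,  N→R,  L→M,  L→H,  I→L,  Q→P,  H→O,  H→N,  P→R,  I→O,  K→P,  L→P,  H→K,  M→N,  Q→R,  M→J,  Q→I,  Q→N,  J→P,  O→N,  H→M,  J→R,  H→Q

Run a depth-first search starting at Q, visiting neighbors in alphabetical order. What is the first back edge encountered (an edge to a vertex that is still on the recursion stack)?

H→Q

DFS from Q (visiting neighbors in alphabetical order); mark gray on enter, black on exit:
Q gray
  I gray
    J gray
      P gray
        N gray
          R gray
          R black
        N black
        P→R: R black — skip
      P black
      J→R: R black — skip
    J black
    L gray
      H gray
        K gray
          K→P: P black — skip
        K black
        M gray
          M→J: J black — skip
          M→K: K black — skip
          M→N: N black — skip
        M black
        H→N: N black — skip
        O gray
          O→N: N black — skip
        O black
        H→Q: Q is gray → back edge
First back edge: H → Q.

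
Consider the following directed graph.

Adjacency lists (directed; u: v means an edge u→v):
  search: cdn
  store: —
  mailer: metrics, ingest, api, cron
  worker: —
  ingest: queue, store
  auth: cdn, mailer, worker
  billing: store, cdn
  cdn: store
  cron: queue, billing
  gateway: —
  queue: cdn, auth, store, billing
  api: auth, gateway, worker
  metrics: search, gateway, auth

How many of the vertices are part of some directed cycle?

7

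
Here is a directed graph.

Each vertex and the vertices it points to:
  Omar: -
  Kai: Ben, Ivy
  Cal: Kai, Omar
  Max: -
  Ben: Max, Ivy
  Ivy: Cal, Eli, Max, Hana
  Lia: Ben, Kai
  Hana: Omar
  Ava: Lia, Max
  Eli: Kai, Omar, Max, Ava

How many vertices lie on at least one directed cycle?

7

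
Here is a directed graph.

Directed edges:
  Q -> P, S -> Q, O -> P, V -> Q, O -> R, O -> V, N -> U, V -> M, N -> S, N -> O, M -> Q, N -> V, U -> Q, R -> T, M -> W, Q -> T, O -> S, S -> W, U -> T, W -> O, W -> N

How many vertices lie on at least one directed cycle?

6

A vertex is on a directed cycle iff it belongs to a strongly connected component of size ≥ 2 (or has a self-loop).
The vertices on cycles are {M, N, O, S, V, W} — 6 in total.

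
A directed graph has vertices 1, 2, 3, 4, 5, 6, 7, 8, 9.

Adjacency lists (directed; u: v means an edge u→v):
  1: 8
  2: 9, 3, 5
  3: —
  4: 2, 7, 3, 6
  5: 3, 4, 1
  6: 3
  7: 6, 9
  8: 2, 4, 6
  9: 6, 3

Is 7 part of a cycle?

No

7 lies on a cycle iff there is a path from 7 back to itself.
Exploring from 7, it never reaches itself; equivalently, its strongly connected component is a singleton.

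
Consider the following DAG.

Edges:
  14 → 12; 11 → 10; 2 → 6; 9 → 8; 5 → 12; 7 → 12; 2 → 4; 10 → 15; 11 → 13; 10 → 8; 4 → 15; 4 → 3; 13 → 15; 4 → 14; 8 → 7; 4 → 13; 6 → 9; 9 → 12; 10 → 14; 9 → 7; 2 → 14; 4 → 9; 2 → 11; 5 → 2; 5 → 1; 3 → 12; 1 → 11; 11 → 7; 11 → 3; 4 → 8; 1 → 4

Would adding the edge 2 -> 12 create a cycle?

Adding 2→12 creates a cycle iff 12 can already reach 2.
Explore from 12: no path reaches 2. The graph stays acyclic.

No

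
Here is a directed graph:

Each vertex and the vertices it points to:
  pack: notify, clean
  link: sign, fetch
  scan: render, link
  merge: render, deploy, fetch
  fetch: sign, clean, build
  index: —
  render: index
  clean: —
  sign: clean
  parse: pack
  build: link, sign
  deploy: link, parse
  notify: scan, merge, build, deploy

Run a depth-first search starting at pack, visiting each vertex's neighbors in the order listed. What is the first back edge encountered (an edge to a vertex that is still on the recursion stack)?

DFS from pack (visiting each vertex's neighbors in the order listed); mark gray on enter, black on exit:
pack gray
  notify gray
    scan gray
      render gray
        index gray
        index black
      render black
      link gray
        sign gray
          clean gray
          clean black
        sign black
        fetch gray
          fetch→sign: sign black — skip
          fetch→clean: clean black — skip
          build gray
            build→link: link is gray → back edge
First back edge: build → link.

build->link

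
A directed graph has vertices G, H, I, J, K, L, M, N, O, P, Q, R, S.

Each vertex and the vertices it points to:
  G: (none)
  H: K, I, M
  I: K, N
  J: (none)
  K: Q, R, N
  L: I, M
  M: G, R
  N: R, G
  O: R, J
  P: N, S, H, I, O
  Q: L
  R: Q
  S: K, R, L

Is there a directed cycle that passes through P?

No

P lies on a cycle iff there is a path from P back to itself.
Exploring from P, it never reaches itself; equivalently, its strongly connected component is a singleton.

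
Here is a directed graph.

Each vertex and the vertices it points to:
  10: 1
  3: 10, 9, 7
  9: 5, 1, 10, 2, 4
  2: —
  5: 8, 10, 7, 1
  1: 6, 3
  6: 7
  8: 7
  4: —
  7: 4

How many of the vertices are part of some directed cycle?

5

A vertex is on a directed cycle iff it belongs to a strongly connected component of size ≥ 2 (or has a self-loop).
The vertices on cycles are {1, 3, 5, 9, 10} — 5 in total.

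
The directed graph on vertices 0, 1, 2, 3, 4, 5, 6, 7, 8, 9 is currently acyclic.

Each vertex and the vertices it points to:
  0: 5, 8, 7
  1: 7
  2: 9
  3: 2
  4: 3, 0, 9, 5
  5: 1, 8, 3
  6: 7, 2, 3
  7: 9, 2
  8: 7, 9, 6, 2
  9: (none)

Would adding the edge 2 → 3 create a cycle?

Adding 2→3 creates a cycle iff 3 can already reach 2.
Path from 3: 3 → 2.
So 3 → … → 2 → 3 is a cycle.

Yes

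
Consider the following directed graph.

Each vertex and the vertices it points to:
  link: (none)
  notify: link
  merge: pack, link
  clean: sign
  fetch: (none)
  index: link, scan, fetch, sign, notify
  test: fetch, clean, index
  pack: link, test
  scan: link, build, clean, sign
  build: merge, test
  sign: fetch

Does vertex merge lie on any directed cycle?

merge is on a cycle iff merge can reach itself via ≥1 edge.
merge → pack → test → index → scan → build → merge — yes.

Yes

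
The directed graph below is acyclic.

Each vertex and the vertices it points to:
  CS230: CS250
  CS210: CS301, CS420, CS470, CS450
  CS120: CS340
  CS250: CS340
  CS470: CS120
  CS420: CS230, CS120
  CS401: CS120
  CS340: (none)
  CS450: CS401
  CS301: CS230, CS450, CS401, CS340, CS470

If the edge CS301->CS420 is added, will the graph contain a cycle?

Adding CS301→CS420 creates a cycle iff CS420 can already reach CS301.
Explore from CS420: no path reaches CS301. The graph stays acyclic.

No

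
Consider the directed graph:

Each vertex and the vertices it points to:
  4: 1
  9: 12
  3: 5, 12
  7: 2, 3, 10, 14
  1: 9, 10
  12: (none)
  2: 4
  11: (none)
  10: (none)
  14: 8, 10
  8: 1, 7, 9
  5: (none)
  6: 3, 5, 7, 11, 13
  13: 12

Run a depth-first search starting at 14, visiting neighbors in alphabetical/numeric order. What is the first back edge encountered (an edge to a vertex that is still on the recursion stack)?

7->14

DFS from 14 (visiting neighbors in alphabetical/numeric order); mark gray on enter, black on exit:
14 gray
  8 gray
    1 gray
      9 gray
        12 gray
        12 black
      9 black
      10 gray
      10 black
    1 black
    7 gray
      2 gray
        4 gray
          4→1: 1 black — skip
        4 black
      2 black
      3 gray
        5 gray
        5 black
        3→12: 12 black — skip
      3 black
      7→10: 10 black — skip
      7→14: 14 is gray → back edge
First back edge: 7 → 14.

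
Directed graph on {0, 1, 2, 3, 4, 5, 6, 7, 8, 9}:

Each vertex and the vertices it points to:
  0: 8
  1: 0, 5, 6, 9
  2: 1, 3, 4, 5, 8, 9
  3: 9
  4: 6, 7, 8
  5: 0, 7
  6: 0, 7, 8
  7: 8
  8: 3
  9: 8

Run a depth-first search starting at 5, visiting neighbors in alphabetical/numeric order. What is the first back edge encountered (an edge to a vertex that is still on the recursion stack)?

DFS from 5 (visiting neighbors in alphabetical/numeric order); mark gray on enter, black on exit:
5 gray
  0 gray
    8 gray
      3 gray
        9 gray
          9→8: 8 is gray → back edge
First back edge: 9 → 8.

9->8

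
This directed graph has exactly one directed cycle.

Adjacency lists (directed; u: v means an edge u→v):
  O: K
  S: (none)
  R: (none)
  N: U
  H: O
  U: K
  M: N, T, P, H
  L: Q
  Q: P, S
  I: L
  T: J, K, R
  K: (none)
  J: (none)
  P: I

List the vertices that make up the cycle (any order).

DFS with gray/black marking from P:
P gray
  I gray
    L gray
      Q gray
        Q→P: P is gray → back edge
Back edge closes the cycle P → I → L → Q → P; its vertices are {I, L, P, Q}.

I, L, P, Q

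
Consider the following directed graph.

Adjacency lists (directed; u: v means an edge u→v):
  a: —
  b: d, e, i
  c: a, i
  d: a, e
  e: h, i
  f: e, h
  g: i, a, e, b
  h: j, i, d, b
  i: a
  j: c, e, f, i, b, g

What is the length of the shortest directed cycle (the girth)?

For each vertex v, BFS finds the shortest path from v back to v.
The shortest such closed walk is j → e → h → j, length 3.

3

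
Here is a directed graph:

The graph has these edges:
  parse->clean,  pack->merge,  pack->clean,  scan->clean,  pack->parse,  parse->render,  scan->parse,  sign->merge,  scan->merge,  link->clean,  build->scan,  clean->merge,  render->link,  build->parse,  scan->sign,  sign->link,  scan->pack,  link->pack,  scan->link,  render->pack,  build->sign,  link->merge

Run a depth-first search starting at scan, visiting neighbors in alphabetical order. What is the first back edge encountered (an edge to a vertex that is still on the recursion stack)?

DFS from scan (visiting neighbors in alphabetical order); mark gray on enter, black on exit:
scan gray
  clean gray
    merge gray
    merge black
  clean black
  link gray
    link→clean: clean black — skip
    link→merge: merge black — skip
    pack gray
      pack→clean: clean black — skip
      pack→merge: merge black — skip
      parse gray
        parse→clean: clean black — skip
        render gray
          render→link: link is gray → back edge
First back edge: render → link.

render→link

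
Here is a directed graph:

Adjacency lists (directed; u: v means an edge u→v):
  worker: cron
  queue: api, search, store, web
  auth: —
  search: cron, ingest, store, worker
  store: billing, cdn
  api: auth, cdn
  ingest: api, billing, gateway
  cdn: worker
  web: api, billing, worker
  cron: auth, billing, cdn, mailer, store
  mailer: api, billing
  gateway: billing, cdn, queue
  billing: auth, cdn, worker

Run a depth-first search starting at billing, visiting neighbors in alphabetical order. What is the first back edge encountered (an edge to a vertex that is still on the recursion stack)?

cron→billing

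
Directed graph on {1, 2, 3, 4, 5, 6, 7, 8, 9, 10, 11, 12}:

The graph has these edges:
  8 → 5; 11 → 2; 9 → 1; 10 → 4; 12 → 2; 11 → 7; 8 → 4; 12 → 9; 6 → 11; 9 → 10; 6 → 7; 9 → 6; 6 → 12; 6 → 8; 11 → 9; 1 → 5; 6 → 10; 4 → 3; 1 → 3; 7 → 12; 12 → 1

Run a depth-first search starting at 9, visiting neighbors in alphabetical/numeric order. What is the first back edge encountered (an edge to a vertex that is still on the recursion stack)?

12→9

DFS from 9 (visiting neighbors in alphabetical/numeric order); mark gray on enter, black on exit:
9 gray
  1 gray
    3 gray
    3 black
    5 gray
    5 black
  1 black
  6 gray
    7 gray
      12 gray
        12→1: 1 black — skip
        2 gray
        2 black
        12→9: 9 is gray → back edge
First back edge: 12 → 9.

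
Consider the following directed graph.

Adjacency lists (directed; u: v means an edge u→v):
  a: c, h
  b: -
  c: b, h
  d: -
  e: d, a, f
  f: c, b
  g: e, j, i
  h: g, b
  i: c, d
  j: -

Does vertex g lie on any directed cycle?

g is on a cycle iff g can reach itself via ≥1 edge.
g → e → a → h → g — yes.

Yes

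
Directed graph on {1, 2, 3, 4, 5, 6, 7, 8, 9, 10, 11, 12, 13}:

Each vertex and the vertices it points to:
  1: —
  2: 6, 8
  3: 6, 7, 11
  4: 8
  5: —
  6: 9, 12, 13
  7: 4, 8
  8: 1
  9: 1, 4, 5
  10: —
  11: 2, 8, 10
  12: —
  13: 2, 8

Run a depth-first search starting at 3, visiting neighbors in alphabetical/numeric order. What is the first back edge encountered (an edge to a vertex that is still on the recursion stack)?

2→6

DFS from 3 (visiting neighbors in alphabetical/numeric order); mark gray on enter, black on exit:
3 gray
  6 gray
    9 gray
      1 gray
      1 black
      4 gray
        8 gray
          8→1: 1 black — skip
        8 black
      4 black
      5 gray
      5 black
    9 black
    12 gray
    12 black
    13 gray
      2 gray
        2→6: 6 is gray → back edge
First back edge: 2 → 6.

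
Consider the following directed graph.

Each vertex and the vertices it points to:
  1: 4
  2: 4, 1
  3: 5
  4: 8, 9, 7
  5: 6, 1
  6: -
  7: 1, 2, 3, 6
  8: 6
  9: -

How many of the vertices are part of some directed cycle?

6

A vertex is on a directed cycle iff it belongs to a strongly connected component of size ≥ 2 (or has a self-loop).
The vertices on cycles are {1, 2, 3, 4, 5, 7} — 6 in total.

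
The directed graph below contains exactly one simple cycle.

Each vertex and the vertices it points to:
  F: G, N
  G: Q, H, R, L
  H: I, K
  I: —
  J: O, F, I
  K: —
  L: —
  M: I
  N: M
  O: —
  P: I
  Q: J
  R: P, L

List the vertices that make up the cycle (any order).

F, G, J, Q

DFS with gray/black marking from F:
F gray
  G gray
    Q gray
      J gray
        O gray
        O black
        J→F: F is gray → back edge
Back edge closes the cycle F → G → Q → J → F; its vertices are {F, G, J, Q}.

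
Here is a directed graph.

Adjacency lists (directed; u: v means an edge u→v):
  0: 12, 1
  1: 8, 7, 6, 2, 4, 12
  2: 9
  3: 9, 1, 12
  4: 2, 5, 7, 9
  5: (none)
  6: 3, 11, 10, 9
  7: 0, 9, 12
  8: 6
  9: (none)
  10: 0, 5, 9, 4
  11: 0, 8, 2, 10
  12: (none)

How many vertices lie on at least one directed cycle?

A vertex is on a directed cycle iff it belongs to a strongly connected component of size ≥ 2 (or has a self-loop).
The vertices on cycles are {0, 1, 3, 4, 6, 7, 8, 10, 11} — 9 in total.

9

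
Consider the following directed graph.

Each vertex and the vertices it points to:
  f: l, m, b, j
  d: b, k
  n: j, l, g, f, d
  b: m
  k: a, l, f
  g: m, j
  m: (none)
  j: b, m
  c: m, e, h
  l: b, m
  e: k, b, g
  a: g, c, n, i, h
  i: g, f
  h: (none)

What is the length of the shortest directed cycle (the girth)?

4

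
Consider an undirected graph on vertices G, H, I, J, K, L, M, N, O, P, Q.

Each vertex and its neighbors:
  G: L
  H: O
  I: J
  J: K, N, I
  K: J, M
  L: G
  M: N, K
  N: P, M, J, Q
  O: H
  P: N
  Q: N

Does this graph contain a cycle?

Yes

DFS, tracking each vertex's parent; an edge to a visited non-parent vertex closes a cycle.
Start from H:
visit H (parent –)
  visit O (parent H)
    O–H: parent, skip
visit G (parent –)
  visit L (parent G)
    L–G: parent, skip
visit I (parent –)
  visit J (parent I)
    visit K (parent J)
      K–J: parent, skip
      visit M (parent K)
        visit N (parent M)
          visit P (parent N)
            P–N: parent, skip
          N–M: parent, skip
          N–J: J visited and ≠ parent → cycle
Cycle: J – K – M – N – J.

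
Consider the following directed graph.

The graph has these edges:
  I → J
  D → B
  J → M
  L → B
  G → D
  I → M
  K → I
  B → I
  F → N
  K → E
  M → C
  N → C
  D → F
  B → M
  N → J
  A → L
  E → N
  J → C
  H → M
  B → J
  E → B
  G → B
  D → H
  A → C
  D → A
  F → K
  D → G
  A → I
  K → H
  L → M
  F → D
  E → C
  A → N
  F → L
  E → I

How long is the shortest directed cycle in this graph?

For each vertex v, BFS finds the shortest path from v back to v.
The shortest such closed walk is G → D → G, length 2.

2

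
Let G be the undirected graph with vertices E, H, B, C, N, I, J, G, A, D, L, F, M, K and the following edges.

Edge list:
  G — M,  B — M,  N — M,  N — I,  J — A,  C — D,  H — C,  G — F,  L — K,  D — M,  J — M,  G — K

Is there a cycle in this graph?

No

DFS, tracking each vertex's parent; an edge to a visited non-parent vertex closes a cycle.
Start from H:
visit H (parent –)
  visit C (parent H)
    visit D (parent C)
      visit M (parent D)
        visit G (parent M)
          G–M: parent, skip
          visit K (parent G)
            visit L (parent K)
              L–K: parent, skip
            K–G: parent, skip
          visit F (parent G)
            F–G: parent, skip
        visit J (parent M)
          J–M: parent, skip
          visit A (parent J)
            A–J: parent, skip
        visit N (parent M)
          visit I (parent N)
            I–N: parent, skip
          N–M: parent, skip
        visit B (parent M)
          B–M: parent, skip
        M–D: parent, skip
      D–C: parent, skip
    C–H: parent, skip
visit E (parent –)
No non-parent visited neighbor found — the graph is a forest.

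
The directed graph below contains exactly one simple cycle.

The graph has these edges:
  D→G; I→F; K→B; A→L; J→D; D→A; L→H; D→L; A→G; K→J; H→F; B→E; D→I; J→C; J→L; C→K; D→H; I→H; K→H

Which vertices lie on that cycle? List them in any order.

DFS with gray/black marking from C:
C gray
  K gray
    J gray
      L gray
        H gray
          F gray
          F black
        H black
      L black
      J→C: C is gray → back edge
Back edge closes the cycle C → K → J → C; its vertices are {C, J, K}.

C, J, K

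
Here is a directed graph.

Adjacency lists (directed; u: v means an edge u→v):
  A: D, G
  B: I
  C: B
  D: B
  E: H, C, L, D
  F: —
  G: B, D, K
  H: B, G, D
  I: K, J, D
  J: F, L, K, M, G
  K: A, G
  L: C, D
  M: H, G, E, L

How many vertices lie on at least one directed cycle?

12

A vertex is on a directed cycle iff it belongs to a strongly connected component of size ≥ 2 (or has a self-loop).
The vertices on cycles are {A, B, C, D, E, G, H, I, J, K, L, M} — 12 in total.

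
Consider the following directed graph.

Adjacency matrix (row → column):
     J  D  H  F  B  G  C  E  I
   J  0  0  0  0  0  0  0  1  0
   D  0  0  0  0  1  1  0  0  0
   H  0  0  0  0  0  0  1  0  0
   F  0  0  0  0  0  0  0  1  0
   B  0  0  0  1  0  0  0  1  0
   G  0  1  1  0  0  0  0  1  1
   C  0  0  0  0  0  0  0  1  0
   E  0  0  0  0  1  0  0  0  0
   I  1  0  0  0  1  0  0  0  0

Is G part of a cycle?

G is on a cycle iff G can reach itself via ≥1 edge.
G → D → G — yes.

Yes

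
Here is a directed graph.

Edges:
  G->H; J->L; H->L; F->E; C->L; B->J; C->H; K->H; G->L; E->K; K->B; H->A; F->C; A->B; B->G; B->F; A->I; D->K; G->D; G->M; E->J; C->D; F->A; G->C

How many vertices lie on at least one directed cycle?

9

A vertex is on a directed cycle iff it belongs to a strongly connected component of size ≥ 2 (or has a self-loop).
The vertices on cycles are {A, B, C, D, E, F, G, H, K} — 9 in total.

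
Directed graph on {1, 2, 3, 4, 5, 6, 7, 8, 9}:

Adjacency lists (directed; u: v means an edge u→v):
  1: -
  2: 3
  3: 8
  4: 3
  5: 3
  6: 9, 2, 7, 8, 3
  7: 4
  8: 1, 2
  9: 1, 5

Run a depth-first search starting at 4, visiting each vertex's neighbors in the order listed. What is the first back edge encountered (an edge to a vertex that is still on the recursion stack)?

DFS from 4 (visiting each vertex's neighbors in the order listed); mark gray on enter, black on exit:
4 gray
  3 gray
    8 gray
      1 gray
      1 black
      2 gray
        2→3: 3 is gray → back edge
First back edge: 2 → 3.

2->3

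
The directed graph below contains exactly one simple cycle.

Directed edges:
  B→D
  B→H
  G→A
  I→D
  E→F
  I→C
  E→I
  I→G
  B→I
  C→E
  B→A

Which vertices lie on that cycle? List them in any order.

C, E, I

DFS with gray/black marking from I:
I gray
  C gray
    E gray
      F gray
      F black
      E→I: I is gray → back edge
Back edge closes the cycle I → C → E → I; its vertices are {C, E, I}.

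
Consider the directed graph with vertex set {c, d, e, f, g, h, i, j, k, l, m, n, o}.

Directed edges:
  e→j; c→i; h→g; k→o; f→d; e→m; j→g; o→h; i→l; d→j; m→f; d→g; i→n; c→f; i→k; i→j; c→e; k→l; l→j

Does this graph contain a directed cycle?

DFS with white/gray/black marking, starting from o:
o gray
  h gray
    g gray
    g black
  h black
o black
c gray
  f gray
    d gray
      d→g: g black — skip
      j gray
        j→g: g black — skip
      j black
    d black
  f black
  e gray
    e→j: j black — skip
    m gray
      m→f: f black — skip
    m black
  e black
  i gray
    i→j: j black — skip
    k gray
      l gray
        l→j: j black — skip
      l black
      k→o: o black — skip
    k black
    i→l: l black — skip
    n gray
    n black
  i black
c black
Every edge goes to a white or black vertex — no back edge, so the graph is acyclic.

No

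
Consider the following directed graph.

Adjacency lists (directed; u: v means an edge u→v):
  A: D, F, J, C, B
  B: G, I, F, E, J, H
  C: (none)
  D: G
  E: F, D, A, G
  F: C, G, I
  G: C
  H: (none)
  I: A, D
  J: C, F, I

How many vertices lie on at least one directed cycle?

6

A vertex is on a directed cycle iff it belongs to a strongly connected component of size ≥ 2 (or has a self-loop).
The vertices on cycles are {A, B, E, F, I, J} — 6 in total.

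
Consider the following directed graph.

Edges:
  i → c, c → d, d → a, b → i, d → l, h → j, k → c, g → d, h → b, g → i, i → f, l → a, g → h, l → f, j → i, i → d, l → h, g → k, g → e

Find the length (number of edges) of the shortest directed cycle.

5

For each vertex v, BFS finds the shortest path from v back to v.
The shortest such closed walk is h → j → i → d → l → h, length 5.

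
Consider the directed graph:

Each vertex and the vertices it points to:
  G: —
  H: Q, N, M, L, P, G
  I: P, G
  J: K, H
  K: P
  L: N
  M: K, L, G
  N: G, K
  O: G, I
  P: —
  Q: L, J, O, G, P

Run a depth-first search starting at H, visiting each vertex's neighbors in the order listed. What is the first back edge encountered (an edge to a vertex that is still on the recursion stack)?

DFS from H (visiting each vertex's neighbors in the order listed); mark gray on enter, black on exit:
H gray
  Q gray
    L gray
      N gray
        G gray
        G black
        K gray
          P gray
          P black
        K black
      N black
    L black
    J gray
      J→K: K black — skip
      J→H: H is gray → back edge
First back edge: J → H.

J->H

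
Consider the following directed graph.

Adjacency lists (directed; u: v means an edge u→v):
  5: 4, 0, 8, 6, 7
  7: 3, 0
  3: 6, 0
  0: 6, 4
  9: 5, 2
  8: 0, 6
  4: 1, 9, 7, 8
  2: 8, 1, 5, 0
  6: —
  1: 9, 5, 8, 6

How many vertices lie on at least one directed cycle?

9

A vertex is on a directed cycle iff it belongs to a strongly connected component of size ≥ 2 (or has a self-loop).
The vertices on cycles are {0, 1, 2, 3, 4, 5, 7, 8, 9} — 9 in total.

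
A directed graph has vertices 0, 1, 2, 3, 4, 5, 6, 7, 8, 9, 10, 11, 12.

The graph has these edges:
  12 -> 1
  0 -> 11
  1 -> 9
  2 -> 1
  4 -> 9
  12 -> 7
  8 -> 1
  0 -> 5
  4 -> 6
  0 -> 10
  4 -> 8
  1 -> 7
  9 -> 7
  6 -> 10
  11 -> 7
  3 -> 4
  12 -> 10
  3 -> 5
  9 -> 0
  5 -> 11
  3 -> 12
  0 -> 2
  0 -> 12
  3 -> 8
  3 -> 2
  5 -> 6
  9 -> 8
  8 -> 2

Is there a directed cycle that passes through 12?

Yes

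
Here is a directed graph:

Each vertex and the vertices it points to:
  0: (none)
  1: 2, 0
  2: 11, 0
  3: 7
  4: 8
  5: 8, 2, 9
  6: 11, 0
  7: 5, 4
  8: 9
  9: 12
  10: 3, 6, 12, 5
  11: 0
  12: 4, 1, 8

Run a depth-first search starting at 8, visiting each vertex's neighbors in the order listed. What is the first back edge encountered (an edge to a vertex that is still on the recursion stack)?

4→8

DFS from 8 (visiting each vertex's neighbors in the order listed); mark gray on enter, black on exit:
8 gray
  9 gray
    12 gray
      4 gray
        4→8: 8 is gray → back edge
First back edge: 4 → 8.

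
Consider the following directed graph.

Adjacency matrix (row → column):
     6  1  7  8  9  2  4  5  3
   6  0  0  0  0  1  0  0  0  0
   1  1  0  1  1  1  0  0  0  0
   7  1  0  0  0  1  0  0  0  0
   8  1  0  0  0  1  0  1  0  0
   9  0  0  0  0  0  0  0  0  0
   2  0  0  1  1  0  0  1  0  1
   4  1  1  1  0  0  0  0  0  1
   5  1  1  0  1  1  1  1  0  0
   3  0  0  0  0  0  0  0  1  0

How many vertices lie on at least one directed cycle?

6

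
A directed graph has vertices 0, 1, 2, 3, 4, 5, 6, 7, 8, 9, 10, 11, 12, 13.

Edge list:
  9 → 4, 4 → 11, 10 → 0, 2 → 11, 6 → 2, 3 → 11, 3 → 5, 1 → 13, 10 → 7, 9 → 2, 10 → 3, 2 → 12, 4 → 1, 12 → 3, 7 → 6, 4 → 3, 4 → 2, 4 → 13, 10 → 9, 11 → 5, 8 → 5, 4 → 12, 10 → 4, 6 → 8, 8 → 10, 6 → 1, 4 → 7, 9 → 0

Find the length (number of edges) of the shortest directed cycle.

4

For each vertex v, BFS finds the shortest path from v back to v.
The shortest such closed walk is 10 → 7 → 6 → 8 → 10, length 4.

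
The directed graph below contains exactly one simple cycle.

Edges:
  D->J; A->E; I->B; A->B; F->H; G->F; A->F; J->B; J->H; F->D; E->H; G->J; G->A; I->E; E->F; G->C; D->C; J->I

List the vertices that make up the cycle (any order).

D, E, F, I, J

DFS with gray/black marking from J:
J gray
  I gray
    E gray
      H gray
      H black
      F gray
        F→H: H black — skip
        D gray
          D→J: J is gray → back edge
Back edge closes the cycle J → I → E → F → D → J; its vertices are {D, E, F, I, J}.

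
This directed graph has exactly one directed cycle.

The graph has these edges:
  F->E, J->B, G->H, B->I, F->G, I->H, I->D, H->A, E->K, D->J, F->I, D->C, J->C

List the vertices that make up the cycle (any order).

B, D, I, J

DFS with gray/black marking from I:
I gray
  H gray
    A gray
    A black
  H black
  D gray
    J gray
      B gray
        B→I: I is gray → back edge
Back edge closes the cycle I → D → J → B → I; its vertices are {B, D, I, J}.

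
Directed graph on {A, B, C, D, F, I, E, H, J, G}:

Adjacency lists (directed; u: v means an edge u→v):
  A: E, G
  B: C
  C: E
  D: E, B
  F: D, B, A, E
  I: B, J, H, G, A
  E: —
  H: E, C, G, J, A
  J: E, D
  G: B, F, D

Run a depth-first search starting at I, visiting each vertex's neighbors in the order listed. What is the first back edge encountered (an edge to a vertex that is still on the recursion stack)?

A->G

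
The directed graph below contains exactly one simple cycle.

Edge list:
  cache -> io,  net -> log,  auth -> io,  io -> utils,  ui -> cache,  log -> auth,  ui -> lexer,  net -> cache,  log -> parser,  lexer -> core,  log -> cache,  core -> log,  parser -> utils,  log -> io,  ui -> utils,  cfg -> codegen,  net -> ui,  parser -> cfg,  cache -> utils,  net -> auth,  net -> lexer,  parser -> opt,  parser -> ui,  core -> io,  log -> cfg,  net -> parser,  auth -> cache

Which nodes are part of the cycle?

ui, log, core, lexer, parser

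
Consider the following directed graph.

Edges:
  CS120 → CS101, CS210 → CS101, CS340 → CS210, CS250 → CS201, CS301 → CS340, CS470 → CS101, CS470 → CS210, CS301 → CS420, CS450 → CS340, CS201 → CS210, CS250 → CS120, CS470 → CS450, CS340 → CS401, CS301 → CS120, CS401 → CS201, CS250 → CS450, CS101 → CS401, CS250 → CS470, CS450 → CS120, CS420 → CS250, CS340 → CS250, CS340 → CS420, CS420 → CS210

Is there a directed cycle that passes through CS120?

CS120 lies on a cycle iff there is a path from CS120 back to itself.
Exploring from CS120, it never reaches itself; equivalently, its strongly connected component is a singleton.

No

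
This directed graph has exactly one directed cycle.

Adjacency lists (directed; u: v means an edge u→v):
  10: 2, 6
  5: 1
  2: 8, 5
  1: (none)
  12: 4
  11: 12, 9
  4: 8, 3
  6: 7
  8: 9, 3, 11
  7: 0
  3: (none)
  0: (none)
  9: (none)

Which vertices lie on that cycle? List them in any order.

DFS with gray/black marking from 8:
8 gray
  9 gray
  9 black
  3 gray
  3 black
  11 gray
    12 gray
      4 gray
        4→8: 8 is gray → back edge
Back edge closes the cycle 8 → 11 → 12 → 4 → 8; its vertices are {4, 8, 11, 12}.

4, 8, 11, 12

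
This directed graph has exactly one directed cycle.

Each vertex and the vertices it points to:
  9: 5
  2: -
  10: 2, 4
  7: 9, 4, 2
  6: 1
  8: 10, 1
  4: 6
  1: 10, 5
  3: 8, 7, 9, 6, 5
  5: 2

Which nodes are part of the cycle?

DFS with gray/black marking from 4:
4 gray
  6 gray
    1 gray
      10 gray
        2 gray
        2 black
        10→4: 4 is gray → back edge
Back edge closes the cycle 4 → 6 → 1 → 10 → 4; its vertices are {1, 4, 6, 10}.

1, 4, 6, 10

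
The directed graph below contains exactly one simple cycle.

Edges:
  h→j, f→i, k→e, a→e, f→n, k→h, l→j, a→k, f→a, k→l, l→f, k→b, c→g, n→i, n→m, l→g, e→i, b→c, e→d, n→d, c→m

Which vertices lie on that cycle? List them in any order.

a, f, k, l

DFS with gray/black marking from k:
k gray
  l gray
    g gray
    g black
    j gray
    j black
    f gray
      i gray
      i black
      a gray
        a→k: k is gray → back edge
Back edge closes the cycle k → l → f → a → k; its vertices are {a, f, k, l}.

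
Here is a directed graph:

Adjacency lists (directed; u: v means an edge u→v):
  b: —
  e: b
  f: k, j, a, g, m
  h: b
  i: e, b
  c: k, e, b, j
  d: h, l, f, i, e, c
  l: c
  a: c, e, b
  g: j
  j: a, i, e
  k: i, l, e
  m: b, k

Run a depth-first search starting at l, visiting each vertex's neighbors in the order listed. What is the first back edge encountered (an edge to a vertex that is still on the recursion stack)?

DFS from l (visiting each vertex's neighbors in the order listed); mark gray on enter, black on exit:
l gray
  c gray
    k gray
      i gray
        e gray
          b gray
          b black
        e black
        i→b: b black — skip
      i black
      k→l: l is gray → back edge
First back edge: k → l.

k->l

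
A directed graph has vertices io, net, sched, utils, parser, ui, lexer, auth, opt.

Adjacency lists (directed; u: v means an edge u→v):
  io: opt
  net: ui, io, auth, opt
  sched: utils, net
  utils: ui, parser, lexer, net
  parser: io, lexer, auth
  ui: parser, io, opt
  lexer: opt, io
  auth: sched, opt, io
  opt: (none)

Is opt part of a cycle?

No

opt lies on a cycle iff there is a path from opt back to itself.
Exploring from opt, it never reaches itself; equivalently, its strongly connected component is a singleton.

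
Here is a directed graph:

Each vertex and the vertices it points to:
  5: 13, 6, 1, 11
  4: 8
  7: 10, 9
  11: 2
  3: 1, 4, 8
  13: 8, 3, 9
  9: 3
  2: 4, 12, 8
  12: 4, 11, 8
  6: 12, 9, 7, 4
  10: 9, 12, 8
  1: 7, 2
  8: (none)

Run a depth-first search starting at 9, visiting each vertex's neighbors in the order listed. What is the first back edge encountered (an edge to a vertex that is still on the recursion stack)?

10→9

DFS from 9 (visiting each vertex's neighbors in the order listed); mark gray on enter, black on exit:
9 gray
  3 gray
    1 gray
      7 gray
        10 gray
          10→9: 9 is gray → back edge
First back edge: 10 → 9.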